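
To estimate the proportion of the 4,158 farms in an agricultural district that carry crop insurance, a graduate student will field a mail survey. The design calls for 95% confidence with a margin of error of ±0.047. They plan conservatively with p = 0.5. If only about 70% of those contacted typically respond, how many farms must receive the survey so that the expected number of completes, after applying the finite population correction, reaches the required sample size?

563

For 95% confidence, z = 1.960.
Completed interviews needed (unadjusted): n₀ = 1.960² × 0.2500 / 0.047² ≈ 434.77 → 435.
FPC for N = 4,158: n = 435 / (1 + 434/4158) = 435 / 1.1044 ≈ 393.89 → 394.
At a 70% response rate, contacts needed = 394 / 0.70 ≈ 562.86 → 563.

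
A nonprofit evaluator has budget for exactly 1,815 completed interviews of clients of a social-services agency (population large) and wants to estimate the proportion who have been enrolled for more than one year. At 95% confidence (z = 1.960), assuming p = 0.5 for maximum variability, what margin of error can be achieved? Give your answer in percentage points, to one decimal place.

2.3

SE(p̂) = √[p(1−p)/n] = √[0.2500/1815] = 0.01174.
E = z × SE = 1.960 × 0.01174 = 0.02300, or 2.3 percentage points.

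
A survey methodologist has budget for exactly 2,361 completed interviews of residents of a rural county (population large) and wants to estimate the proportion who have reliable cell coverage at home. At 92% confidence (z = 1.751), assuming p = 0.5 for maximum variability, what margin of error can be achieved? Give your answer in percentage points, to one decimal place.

1.8

SE(p̂) = √[p(1−p)/n] = √[0.2500/2361] = 0.01029.
E = z × SE = 1.751 × 0.01029 = 0.01802, or 1.8 percentage points.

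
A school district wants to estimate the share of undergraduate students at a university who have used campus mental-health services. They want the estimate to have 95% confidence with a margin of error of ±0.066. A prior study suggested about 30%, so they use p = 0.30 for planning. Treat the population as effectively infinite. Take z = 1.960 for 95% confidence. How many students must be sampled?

With p = 0.30, p(1−p) = 0.2100.
n = z²·p(1−p)/E² = 1.960² × 0.2100 / 0.066² = 3.8416 × 0.2100 / 0.004356 ≈ 185.20.
Rounding up gives n = 186.

186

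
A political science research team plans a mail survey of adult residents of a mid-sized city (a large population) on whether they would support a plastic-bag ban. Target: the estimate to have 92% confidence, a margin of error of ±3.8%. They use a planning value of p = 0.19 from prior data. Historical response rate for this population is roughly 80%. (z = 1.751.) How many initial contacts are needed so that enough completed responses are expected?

409

Completed interviews needed: n₀ = 1.751² × 0.1539 / 0.038² ≈ 326.77 → 327.
At an 80% response rate, contacts needed = 327 / 0.80 ≈ 408.75 → 409.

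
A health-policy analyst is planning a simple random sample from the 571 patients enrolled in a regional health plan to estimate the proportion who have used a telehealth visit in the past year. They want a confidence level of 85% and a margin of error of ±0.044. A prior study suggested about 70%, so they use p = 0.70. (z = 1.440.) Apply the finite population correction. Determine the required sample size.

162

Unadjusted: n₀ = 1.440² × 0.70 × 0.30 / 0.044² ≈ 224.93, so n₀ = 225.
Finite population correction with N = 571: n = n₀ / (1 + (n₀−1)/N) = 225 / (1 + 224/571) = 225 / 1.3923 ≈ 161.60.
Rounding up, n = 162.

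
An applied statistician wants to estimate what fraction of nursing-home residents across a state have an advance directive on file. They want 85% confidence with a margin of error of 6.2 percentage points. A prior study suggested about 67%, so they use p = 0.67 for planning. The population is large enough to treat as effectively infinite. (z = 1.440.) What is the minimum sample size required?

With p = 0.67, p(1−p) = 0.2211.
n = z²·p(1−p)/E² = 1.440² × 0.2211 / 0.062² = 2.0736 × 0.2211 / 0.003844 ≈ 119.27.
Rounding up gives n = 120.

120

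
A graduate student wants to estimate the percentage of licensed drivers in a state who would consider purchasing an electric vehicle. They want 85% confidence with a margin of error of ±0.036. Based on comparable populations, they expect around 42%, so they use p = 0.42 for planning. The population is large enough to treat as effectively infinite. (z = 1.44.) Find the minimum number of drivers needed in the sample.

390

With p = 0.42, p(1−p) = 0.2436.
n = z²·p(1−p)/E² = 1.44² × 0.2436 / 0.036² = 2.0736 × 0.2436 / 0.001296 ≈ 389.76.
Rounding up gives n = 390.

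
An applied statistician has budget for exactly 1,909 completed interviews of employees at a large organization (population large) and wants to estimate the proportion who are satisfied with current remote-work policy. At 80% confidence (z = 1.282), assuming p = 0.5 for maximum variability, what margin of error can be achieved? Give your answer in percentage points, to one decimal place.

SE(p̂) = √[p(1−p)/n] = √[0.2500/1909] = 0.01144.
E = z × SE = 1.282 × 0.01144 = 0.01467, or 1.5 percentage points.

1.5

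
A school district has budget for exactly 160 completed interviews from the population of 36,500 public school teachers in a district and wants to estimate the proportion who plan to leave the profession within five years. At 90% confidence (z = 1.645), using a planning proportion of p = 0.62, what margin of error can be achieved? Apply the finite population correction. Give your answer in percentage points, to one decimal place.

Finite-population factor: (N−n)/(N−1) = (36500−160)/(36500−1) = 0.9956.
SE(p̂) = √[p(1−p)/n · (N−n)/(N−1)] = √[0.2356/160 × 0.9956] = 0.03829.
E = z × SE = 1.645 × 0.03829 = 0.06299 ≈ 6.3 percentage points.

6.3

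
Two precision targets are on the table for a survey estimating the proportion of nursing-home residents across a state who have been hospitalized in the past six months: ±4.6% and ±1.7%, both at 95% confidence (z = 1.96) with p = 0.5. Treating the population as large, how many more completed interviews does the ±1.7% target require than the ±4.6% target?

At ±4.6%: n = 1.96² × 0.2500 / 0.046² ≈ 453.88 → 454.
At ±1.7%: n = 1.96² × 0.2500 / 0.017² ≈ 3323.18 → 3324.
Additional respondents: 3324 − 454 = 2870.

2870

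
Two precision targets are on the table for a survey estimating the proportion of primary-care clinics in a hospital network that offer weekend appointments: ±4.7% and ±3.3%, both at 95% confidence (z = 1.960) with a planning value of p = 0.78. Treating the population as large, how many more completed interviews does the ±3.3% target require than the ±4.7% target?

At ±4.7%: n = 1.960² × 0.1716 / 0.047² ≈ 298.42 → 299.
At ±3.3%: n = 1.960² × 0.1716 / 0.033² ≈ 605.34 → 606.
Additional respondents: 606 − 299 = 307.

307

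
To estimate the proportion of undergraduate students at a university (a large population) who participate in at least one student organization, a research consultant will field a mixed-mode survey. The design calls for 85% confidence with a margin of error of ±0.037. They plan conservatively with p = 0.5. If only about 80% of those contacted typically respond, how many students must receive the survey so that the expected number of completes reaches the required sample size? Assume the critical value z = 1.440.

474

Completed interviews needed: n₀ = 1.440² × 0.2500 / 0.037² ≈ 378.67 → 379.
At an 80% response rate, contacts needed = 379 / 0.80 ≈ 473.75 → 474.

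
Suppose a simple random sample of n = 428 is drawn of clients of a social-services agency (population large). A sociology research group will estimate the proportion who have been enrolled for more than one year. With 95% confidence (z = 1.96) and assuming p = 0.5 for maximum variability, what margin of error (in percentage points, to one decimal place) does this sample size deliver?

4.7

SE(p̂) = √[p(1−p)/n] = √[0.2500/428] = 0.02417.
E = z × SE = 1.96 × 0.02417 = 0.04737, or 4.7 percentage points.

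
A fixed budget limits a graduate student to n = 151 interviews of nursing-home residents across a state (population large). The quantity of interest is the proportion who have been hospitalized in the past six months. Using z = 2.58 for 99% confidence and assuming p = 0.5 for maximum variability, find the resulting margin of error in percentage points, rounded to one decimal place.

SE(p̂) = √[p(1−p)/n] = √[0.2500/151] = 0.04069.
E = z × SE = 2.58 × 0.04069 = 0.10498, or 10.5 percentage points.

10.5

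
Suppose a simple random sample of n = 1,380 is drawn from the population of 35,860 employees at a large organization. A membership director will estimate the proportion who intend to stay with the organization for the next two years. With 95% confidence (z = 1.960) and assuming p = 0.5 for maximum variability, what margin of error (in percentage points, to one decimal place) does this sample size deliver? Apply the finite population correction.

2.6

Finite-population factor: (N−n)/(N−1) = (35860−1380)/(35860−1) = 0.9615.
SE(p̂) = √[p(1−p)/n · (N−n)/(N−1)] = √[0.2500/1380 × 0.9615] = 0.01320.
E = z × SE = 1.960 × 0.01320 = 0.02587 ≈ 2.6 percentage points.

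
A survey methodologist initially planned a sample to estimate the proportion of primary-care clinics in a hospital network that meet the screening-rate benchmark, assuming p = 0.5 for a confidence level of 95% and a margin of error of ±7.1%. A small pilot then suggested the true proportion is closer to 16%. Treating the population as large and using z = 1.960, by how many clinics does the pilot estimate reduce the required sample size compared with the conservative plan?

Conservative (p = 0.5): n = 1.960² × 0.25 / 0.071² ≈ 190.52 → 191.
Using p = 0.16: p(1−p) = 0.1344, so n = 1.960² × 0.1344 / 0.071² ≈ 102.42 → 103.
Reduction: 191 − 103 = 88.

88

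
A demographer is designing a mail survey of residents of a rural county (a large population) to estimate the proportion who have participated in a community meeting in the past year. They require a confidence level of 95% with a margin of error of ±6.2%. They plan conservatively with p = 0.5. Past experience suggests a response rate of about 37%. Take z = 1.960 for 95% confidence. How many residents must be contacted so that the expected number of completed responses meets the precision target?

Completed interviews needed: n₀ = 1.960² × 0.2500 / 0.062² ≈ 249.84 → 250.
At a 37% response rate, contacts needed = 250 / 0.37 ≈ 675.68 → 676.

676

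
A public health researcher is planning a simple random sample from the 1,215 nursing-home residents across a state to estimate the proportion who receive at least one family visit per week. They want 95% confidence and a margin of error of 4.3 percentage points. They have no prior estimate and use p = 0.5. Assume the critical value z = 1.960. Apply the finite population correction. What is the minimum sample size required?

365

Unadjusted: n₀ = 1.960² × 0.50 × 0.50 / 0.043² ≈ 519.42, so n₀ = 520.
Finite population correction with N = 1,215: n = n₀ / (1 + (n₀−1)/N) = 520 / (1 + 519/1215) = 520 / 1.4272 ≈ 364.36.
Rounding up, n = 365.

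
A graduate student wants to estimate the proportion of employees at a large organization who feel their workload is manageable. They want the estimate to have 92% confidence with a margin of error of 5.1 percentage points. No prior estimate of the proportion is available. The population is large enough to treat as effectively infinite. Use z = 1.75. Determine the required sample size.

With no prior estimate, use p = 0.5, giving p(1−p) = 0.25.
n = z²·p(1−p)/E² = 1.75² × 0.2500 / 0.051² = 3.0625 × 0.2500 / 0.002601 ≈ 294.36.
Rounding up gives n = 295.

295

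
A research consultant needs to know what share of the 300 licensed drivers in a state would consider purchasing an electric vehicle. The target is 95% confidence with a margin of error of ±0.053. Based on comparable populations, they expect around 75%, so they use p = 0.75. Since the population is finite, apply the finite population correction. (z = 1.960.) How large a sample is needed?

Unadjusted: n₀ = 1.960² × 0.75 × 0.25 / 0.053² ≈ 256.43, so n₀ = 257.
Finite population correction with N = 300: n = n₀ / (1 + (n₀−1)/N) = 257 / (1 + 256/300) = 257 / 1.8533 ≈ 138.67.
Rounding up, n = 139.

139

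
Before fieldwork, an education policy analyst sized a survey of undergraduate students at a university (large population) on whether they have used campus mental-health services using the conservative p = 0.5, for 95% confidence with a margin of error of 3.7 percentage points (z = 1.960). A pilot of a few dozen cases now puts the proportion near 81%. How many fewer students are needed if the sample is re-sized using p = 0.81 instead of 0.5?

270

Conservative (p = 0.5): n = 1.960² × 0.25 / 0.037² ≈ 701.53 → 702.
Using p = 0.81: p(1−p) = 0.1539, so n = 1.960² × 0.1539 / 0.037² ≈ 431.86 → 432.
Reduction: 702 − 432 = 270.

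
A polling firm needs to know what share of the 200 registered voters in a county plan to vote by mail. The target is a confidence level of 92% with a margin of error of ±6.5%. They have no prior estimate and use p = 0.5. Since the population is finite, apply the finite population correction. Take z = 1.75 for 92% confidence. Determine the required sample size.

Unadjusted: n₀ = 1.75² × 0.50 × 0.50 / 0.065² ≈ 181.21, so n₀ = 182.
Finite population correction with N = 200: n = n₀ / (1 + (n₀−1)/N) = 182 / (1 + 181/200) = 182 / 1.9050 ≈ 95.54.
Rounding up, n = 96.

96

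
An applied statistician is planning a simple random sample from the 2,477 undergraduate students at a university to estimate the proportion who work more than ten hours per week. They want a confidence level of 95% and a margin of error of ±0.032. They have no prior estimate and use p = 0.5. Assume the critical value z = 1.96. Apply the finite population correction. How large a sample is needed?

681

Unadjusted: n₀ = 1.96² × 0.50 × 0.50 / 0.032² ≈ 937.89, so n₀ = 938.
Finite population correction with N = 2,477: n = n₀ / (1 + (n₀−1)/N) = 938 / (1 + 937/2477) = 938 / 1.3783 ≈ 680.56.
Rounding up, n = 681.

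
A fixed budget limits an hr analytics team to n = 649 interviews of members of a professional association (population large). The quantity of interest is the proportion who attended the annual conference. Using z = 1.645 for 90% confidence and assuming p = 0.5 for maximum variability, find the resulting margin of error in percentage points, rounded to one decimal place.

3.2

SE(p̂) = √[p(1−p)/n] = √[0.2500/649] = 0.01963.
E = z × SE = 1.645 × 0.01963 = 0.03229, or 3.2 percentage points.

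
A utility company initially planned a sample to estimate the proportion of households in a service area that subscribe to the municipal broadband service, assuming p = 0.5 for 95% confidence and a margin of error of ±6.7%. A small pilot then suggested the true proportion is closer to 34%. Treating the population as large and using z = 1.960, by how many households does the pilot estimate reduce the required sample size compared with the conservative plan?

21

Conservative (p = 0.5): n = 1.960² × 0.25 / 0.067² ≈ 213.95 → 214.
Using p = 0.34: p(1−p) = 0.2244, so n = 1.960² × 0.2244 / 0.067² ≈ 192.04 → 193.
Reduction: 214 − 193 = 21.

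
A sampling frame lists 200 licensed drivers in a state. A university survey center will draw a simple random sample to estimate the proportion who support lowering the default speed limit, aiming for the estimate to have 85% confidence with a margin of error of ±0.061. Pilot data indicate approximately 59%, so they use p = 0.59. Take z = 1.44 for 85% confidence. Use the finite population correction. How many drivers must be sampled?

81

Unadjusted: n₀ = 1.44² × 0.59 × 0.41 / 0.061² ≈ 134.80, so n₀ = 135.
Finite population correction with N = 200: n = n₀ / (1 + (n₀−1)/N) = 135 / (1 + 134/200) = 135 / 1.6700 ≈ 80.84.
Rounding up, n = 81.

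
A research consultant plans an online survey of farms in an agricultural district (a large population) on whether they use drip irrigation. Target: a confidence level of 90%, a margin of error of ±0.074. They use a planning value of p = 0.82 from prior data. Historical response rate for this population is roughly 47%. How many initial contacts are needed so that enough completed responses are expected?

156

For 90% confidence, z = 1.645.
Completed interviews needed: n₀ = 1.645² × 0.1476 / 0.074² ≈ 72.94 → 73.
At a 47% response rate, contacts needed = 73 / 0.47 ≈ 155.32 → 156.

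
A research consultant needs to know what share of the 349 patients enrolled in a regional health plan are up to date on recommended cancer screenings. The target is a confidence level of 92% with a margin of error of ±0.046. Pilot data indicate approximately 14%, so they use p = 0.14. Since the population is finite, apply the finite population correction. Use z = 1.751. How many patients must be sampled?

117

Unadjusted: n₀ = 1.751² × 0.14 × 0.86 / 0.046² ≈ 174.45, so n₀ = 175.
Finite population correction with N = 349: n = n₀ / (1 + (n₀−1)/N) = 175 / (1 + 174/349) = 175 / 1.4986 ≈ 116.78.
Rounding up, n = 117.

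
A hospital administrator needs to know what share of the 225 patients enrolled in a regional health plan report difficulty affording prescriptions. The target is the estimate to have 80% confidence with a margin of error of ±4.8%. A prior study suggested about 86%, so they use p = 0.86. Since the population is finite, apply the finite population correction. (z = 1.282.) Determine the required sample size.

63

Unadjusted: n₀ = 1.282² × 0.86 × 0.14 / 0.048² ≈ 85.89, so n₀ = 86.
Finite population correction with N = 225: n = n₀ / (1 + (n₀−1)/N) = 86 / (1 + 85/225) = 86 / 1.3778 ≈ 62.42.
Rounding up, n = 63.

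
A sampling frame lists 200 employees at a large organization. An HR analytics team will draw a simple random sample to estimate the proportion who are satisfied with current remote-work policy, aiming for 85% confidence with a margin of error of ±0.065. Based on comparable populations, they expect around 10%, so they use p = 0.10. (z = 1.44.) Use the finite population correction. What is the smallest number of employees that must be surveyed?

Unadjusted: n₀ = 1.44² × 0.10 × 0.90 / 0.065² ≈ 44.17, so n₀ = 45.
Finite population correction with N = 200: n = n₀ / (1 + (n₀−1)/N) = 45 / (1 + 44/200) = 45 / 1.2200 ≈ 36.89.
Rounding up, n = 37.

37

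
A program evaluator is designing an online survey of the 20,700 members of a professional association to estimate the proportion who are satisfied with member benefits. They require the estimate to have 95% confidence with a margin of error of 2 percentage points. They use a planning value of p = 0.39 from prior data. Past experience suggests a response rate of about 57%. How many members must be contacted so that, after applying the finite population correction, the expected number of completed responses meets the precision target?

For 95% confidence, z = 1.960.
Completed interviews needed (unadjusted): n₀ = 1.960² × 0.2379 / 0.020² ≈ 2284.79 → 2285.
FPC for N = 20,700: n = 2285 / (1 + 2284/20700) = 2285 / 1.1103 ≈ 2057.93 → 2058.
At a 57% response rate, contacts needed = 2058 / 0.57 ≈ 3610.53 → 3611.

3611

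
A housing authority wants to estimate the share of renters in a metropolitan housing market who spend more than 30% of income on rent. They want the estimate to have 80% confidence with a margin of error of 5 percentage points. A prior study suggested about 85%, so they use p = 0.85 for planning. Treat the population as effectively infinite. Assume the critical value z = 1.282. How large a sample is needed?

84

With p = 0.85, p(1−p) = 0.1275.
n = z²·p(1−p)/E² = 1.282² × 0.1275 / 0.050² = 1.6435 × 0.1275 / 0.002500 ≈ 83.82.
Rounding up gives n = 84.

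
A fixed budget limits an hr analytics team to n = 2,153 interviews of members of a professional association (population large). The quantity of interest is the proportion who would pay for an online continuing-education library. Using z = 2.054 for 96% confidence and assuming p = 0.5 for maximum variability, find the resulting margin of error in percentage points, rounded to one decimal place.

SE(p̂) = √[p(1−p)/n] = √[0.2500/2153] = 0.01078.
E = z × SE = 2.054 × 0.01078 = 0.02213, or 2.2 percentage points.

2.2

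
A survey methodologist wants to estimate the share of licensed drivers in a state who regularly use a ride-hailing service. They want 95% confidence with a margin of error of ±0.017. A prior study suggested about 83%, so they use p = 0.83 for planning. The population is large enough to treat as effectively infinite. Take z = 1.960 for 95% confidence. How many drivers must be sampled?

With p = 0.83, p(1−p) = 0.1411.
n = z²·p(1−p)/E² = 1.960² × 0.1411 / 0.017² = 3.8416 × 0.1411 / 0.000289 ≈ 1875.60.
Rounding up gives n = 1876.

1876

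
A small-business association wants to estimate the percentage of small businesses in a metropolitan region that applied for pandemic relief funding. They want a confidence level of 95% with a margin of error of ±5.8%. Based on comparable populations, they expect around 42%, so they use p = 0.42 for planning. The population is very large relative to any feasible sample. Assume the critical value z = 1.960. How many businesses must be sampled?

With p = 0.42, p(1−p) = 0.2436.
n = z²·p(1−p)/E² = 1.960² × 0.2436 / 0.058² = 3.8416 × 0.2436 / 0.003364 ≈ 278.18.
Rounding up gives n = 279.

279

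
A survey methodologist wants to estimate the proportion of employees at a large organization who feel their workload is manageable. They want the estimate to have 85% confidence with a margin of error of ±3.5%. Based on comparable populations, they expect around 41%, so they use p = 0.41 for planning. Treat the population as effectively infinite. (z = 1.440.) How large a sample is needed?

410

With p = 0.41, p(1−p) = 0.2419.
n = z²·p(1−p)/E² = 1.440² × 0.2419 / 0.035² = 2.0736 × 0.2419 / 0.001225 ≈ 409.47.
Rounding up gives n = 410.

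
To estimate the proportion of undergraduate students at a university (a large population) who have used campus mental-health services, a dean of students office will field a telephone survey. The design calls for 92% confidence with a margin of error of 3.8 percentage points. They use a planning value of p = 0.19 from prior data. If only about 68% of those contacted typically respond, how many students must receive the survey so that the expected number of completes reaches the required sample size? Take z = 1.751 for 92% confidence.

Completed interviews needed: n₀ = 1.751² × 0.1539 / 0.038² ≈ 326.77 → 327.
At a 68% response rate, contacts needed = 327 / 0.68 ≈ 480.88 → 481.

481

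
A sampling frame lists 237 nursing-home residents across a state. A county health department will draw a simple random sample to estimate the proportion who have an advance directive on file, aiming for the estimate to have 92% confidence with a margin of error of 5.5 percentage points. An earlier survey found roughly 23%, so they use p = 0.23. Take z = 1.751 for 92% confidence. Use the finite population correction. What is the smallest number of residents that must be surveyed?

103

Unadjusted: n₀ = 1.751² × 0.23 × 0.77 / 0.055² ≈ 179.50, so n₀ = 180.
Finite population correction with N = 237: n = n₀ / (1 + (n₀−1)/N) = 180 / (1 + 179/237) = 180 / 1.7553 ≈ 102.55.
Rounding up, n = 103.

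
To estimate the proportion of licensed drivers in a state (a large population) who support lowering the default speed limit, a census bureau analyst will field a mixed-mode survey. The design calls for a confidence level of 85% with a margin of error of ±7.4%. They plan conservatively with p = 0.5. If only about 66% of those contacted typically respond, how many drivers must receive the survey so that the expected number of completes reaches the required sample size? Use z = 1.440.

Completed interviews needed: n₀ = 1.440² × 0.2500 / 0.074² ≈ 94.67 → 95.
At a 66% response rate, contacts needed = 95 / 0.66 ≈ 143.94 → 144.

144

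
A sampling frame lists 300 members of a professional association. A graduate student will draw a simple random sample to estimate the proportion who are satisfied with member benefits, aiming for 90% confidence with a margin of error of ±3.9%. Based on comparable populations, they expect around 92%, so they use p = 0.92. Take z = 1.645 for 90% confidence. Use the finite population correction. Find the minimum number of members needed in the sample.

Unadjusted: n₀ = 1.645² × 0.92 × 0.08 / 0.039² ≈ 130.94, so n₀ = 131.
Finite population correction with N = 300: n = n₀ / (1 + (n₀−1)/N) = 131 / (1 + 130/300) = 131 / 1.4333 ≈ 91.40.
Rounding up, n = 92.

92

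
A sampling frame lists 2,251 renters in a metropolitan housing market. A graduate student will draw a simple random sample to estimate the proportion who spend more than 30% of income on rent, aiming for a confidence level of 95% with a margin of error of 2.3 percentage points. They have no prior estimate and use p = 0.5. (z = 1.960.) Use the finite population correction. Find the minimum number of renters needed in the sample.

Unadjusted: n₀ = 1.960² × 0.50 × 0.50 / 0.023² ≈ 1815.50, so n₀ = 1816.
Finite population correction with N = 2,251: n = n₀ / (1 + (n₀−1)/N) = 1816 / (1 + 1815/2251) = 1816 / 1.8063 ≈ 1005.37.
Rounding up, n = 1006.

1006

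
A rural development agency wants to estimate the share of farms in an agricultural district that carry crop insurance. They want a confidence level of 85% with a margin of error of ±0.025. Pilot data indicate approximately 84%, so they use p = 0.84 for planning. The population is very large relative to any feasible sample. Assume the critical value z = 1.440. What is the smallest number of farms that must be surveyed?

With p = 0.84, p(1−p) = 0.1344.
n = z²·p(1−p)/E² = 1.440² × 0.1344 / 0.025² = 2.0736 × 0.1344 / 0.000625 ≈ 445.91.
Rounding up gives n = 446.

446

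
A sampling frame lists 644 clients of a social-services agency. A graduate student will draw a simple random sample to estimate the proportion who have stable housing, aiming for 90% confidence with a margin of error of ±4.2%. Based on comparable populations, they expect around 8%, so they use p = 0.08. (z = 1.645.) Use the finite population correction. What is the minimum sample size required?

97

Unadjusted: n₀ = 1.645² × 0.08 × 0.92 / 0.042² ≈ 112.90, so n₀ = 113.
Finite population correction with N = 644: n = n₀ / (1 + (n₀−1)/N) = 113 / (1 + 112/644) = 113 / 1.1739 ≈ 96.26.
Rounding up, n = 97.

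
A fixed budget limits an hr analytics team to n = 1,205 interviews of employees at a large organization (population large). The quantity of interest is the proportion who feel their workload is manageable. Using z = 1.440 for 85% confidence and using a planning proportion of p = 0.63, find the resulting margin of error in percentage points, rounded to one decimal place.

2.0

SE(p̂) = √[p(1−p)/n] = √[0.2331/1205] = 0.01391.
E = z × SE = 1.440 × 0.01391 = 0.02003, or 2.0 percentage points.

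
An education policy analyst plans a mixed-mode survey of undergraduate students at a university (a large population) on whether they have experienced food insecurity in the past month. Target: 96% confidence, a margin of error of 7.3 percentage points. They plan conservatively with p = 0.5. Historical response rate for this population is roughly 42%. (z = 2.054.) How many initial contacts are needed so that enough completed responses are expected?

Completed interviews needed: n₀ = 2.054² × 0.2500 / 0.073² ≈ 197.92 → 198.
At a 42% response rate, contacts needed = 198 / 0.42 ≈ 471.43 → 472.

472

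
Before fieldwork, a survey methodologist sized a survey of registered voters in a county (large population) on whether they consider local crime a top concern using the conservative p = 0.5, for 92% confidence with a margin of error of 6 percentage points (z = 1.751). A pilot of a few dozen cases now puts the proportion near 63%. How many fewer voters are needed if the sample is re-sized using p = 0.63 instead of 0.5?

Conservative (p = 0.5): n = 1.751² × 0.25 / 0.060² ≈ 212.92 → 213.
Using p = 0.63: p(1−p) = 0.2331, so n = 1.751² × 0.2331 / 0.060² ≈ 198.52 → 199.
Reduction: 213 − 199 = 14.

14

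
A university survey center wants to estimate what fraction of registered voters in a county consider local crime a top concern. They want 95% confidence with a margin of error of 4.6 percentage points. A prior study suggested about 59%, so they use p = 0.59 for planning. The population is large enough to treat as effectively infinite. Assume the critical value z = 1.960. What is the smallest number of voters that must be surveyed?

With p = 0.59, p(1−p) = 0.2419.
n = z²·p(1−p)/E² = 1.960² × 0.2419 / 0.046² = 3.8416 × 0.2419 / 0.002116 ≈ 439.17.
Rounding up gives n = 440.

440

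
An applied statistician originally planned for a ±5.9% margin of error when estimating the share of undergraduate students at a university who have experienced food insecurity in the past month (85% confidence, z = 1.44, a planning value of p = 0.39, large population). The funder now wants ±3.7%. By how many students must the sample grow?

At ±5.9%: n = 1.44² × 0.2379 / 0.059² ≈ 141.71 → 142.
At ±3.7%: n = 1.44² × 0.2379 / 0.037² ≈ 360.34 → 361.
Additional respondents: 361 − 142 = 219.

219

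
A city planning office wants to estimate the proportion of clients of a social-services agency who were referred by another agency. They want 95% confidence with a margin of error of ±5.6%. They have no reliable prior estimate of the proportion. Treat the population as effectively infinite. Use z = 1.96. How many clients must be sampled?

307

With no prior estimate, use p = 0.5, giving p(1−p) = 0.25.
n = z²·p(1−p)/E² = 1.96² × 0.2500 / 0.056² = 3.8416 × 0.2500 / 0.003136 ≈ 306.25.
Rounding up gives n = 307.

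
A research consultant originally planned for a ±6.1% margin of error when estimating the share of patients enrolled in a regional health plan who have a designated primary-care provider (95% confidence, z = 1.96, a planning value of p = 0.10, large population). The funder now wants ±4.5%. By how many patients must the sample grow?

At ±6.1%: n = 1.96² × 0.0900 / 0.061² ≈ 92.92 → 93.
At ±4.5%: n = 1.96² × 0.0900 / 0.045² ≈ 170.74 → 171.
Additional respondents: 171 − 93 = 78.

78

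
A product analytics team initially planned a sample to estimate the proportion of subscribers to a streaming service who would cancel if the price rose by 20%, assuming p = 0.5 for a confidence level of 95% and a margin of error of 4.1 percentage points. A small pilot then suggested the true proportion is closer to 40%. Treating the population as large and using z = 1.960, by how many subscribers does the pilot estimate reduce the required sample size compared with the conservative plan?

23

Conservative (p = 0.5): n = 1.960² × 0.25 / 0.041² ≈ 571.33 → 572.
Using p = 0.40: p(1−p) = 0.2400, so n = 1.960² × 0.2400 / 0.041² ≈ 548.47 → 549.
Reduction: 572 − 549 = 23.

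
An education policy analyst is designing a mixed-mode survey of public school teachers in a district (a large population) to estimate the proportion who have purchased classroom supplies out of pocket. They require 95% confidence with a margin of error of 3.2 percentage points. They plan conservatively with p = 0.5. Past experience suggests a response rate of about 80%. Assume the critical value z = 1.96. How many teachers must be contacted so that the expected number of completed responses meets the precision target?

Completed interviews needed: n₀ = 1.96² × 0.2500 / 0.032² ≈ 937.89 → 938.
At an 80% response rate, contacts needed = 938 / 0.80 ≈ 1172.50 → 1173.

1173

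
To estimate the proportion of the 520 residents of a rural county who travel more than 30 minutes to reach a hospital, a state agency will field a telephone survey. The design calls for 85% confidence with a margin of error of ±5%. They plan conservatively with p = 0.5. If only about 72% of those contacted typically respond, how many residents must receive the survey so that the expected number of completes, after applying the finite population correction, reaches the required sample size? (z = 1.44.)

207

Completed interviews needed (unadjusted): n₀ = 1.44² × 0.2500 / 0.050² ≈ 207.36 → 208.
FPC for N = 520: n = 208 / (1 + 207/520) = 208 / 1.3981 ≈ 148.78 → 149.
At a 72% response rate, contacts needed = 149 / 0.72 ≈ 206.94 → 207.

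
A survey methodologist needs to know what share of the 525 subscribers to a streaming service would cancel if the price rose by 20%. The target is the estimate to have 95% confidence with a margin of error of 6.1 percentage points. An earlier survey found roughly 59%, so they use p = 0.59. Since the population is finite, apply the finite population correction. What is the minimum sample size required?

For 95% confidence, z = 1.96.
Unadjusted: n₀ = 1.96² × 0.59 × 0.41 / 0.061² ≈ 249.74, so n₀ = 250.
Finite population correction with N = 525: n = n₀ / (1 + (n₀−1)/N) = 250 / (1 + 249/525) = 250 / 1.4743 ≈ 169.57.
Rounding up, n = 170.

170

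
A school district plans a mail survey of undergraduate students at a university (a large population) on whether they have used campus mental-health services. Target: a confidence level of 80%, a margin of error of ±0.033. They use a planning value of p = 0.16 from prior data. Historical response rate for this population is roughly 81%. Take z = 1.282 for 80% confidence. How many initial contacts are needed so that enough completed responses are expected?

251

Completed interviews needed: n₀ = 1.282² × 0.1344 / 0.033² ≈ 202.84 → 203.
At an 81% response rate, contacts needed = 203 / 0.81 ≈ 250.62 → 251.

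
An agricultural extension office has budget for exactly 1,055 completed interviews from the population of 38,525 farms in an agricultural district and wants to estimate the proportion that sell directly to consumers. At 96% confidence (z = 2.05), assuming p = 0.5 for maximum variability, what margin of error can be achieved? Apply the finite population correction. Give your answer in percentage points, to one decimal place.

3.1

Finite-population factor: (N−n)/(N−1) = (38525−1055)/(38525−1) = 0.9726.
SE(p̂) = √[p(1−p)/n · (N−n)/(N−1)] = √[0.2500/1055 × 0.9726] = 0.01518.
E = z × SE = 2.05 × 0.01518 = 0.03112 ≈ 3.1 percentage points.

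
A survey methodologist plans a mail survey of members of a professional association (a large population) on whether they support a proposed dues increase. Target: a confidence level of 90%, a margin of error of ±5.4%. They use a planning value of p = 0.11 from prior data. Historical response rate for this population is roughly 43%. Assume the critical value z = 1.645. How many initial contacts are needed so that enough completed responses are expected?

Completed interviews needed: n₀ = 1.645² × 0.0979 / 0.054² ≈ 90.85 → 91.
At a 43% response rate, contacts needed = 91 / 0.43 ≈ 211.63 → 212.

212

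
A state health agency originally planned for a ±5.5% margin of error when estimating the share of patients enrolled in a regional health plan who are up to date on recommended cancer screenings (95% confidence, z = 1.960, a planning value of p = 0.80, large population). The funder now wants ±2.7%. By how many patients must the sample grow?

640

At ±5.5%: n = 1.960² × 0.1600 / 0.055² ≈ 203.19 → 204.
At ±2.7%: n = 1.960² × 0.1600 / 0.027² ≈ 843.15 → 844.
Additional respondents: 844 − 204 = 640.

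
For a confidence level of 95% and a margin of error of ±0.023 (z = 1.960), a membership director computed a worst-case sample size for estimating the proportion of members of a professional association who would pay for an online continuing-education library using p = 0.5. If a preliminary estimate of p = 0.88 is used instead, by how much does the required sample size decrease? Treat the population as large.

Conservative (p = 0.5): n = 1.960² × 0.25 / 0.023² ≈ 1815.50 → 1816.
Using p = 0.88: p(1−p) = 0.1056, so n = 1.960² × 0.1056 / 0.023² ≈ 766.87 → 767.
Reduction: 1816 − 767 = 1049.

1049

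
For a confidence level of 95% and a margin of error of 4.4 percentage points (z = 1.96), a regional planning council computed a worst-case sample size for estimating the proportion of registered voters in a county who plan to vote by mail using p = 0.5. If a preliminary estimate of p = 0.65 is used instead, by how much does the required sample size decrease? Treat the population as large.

45

Conservative (p = 0.5): n = 1.96² × 0.25 / 0.044² ≈ 496.07 → 497.
Using p = 0.65: p(1−p) = 0.2275, so n = 1.96² × 0.2275 / 0.044² ≈ 451.43 → 452.
Reduction: 497 − 452 = 45.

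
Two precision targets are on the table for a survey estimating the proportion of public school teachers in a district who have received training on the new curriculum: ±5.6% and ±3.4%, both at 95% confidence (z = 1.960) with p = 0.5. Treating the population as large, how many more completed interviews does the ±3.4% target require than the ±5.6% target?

At ±5.6%: n = 1.960² × 0.2500 / 0.056² ≈ 306.25 → 307.
At ±3.4%: n = 1.960² × 0.2500 / 0.034² ≈ 830.80 → 831.
Additional respondents: 831 − 307 = 524.

524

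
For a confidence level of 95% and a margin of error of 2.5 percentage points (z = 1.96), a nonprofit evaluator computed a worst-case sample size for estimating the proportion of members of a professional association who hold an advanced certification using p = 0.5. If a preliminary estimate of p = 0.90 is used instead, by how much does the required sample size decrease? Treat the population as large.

983

Conservative (p = 0.5): n = 1.96² × 0.25 / 0.025² ≈ 1536.64 → 1537.
Using p = 0.90: p(1−p) = 0.0900, so n = 1.96² × 0.0900 / 0.025² ≈ 553.19 → 554.
Reduction: 1537 − 554 = 983.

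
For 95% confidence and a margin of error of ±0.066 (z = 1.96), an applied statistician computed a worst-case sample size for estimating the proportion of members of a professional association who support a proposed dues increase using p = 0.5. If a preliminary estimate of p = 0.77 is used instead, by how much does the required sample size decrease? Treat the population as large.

64

Conservative (p = 0.5): n = 1.96² × 0.25 / 0.066² ≈ 220.48 → 221.
Using p = 0.77: p(1−p) = 0.1771, so n = 1.96² × 0.1771 / 0.066² ≈ 156.19 → 157.
Reduction: 221 − 157 = 64.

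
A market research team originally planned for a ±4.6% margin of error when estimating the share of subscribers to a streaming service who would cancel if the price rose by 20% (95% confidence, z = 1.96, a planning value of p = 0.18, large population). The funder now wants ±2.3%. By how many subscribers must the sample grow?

At ±4.6%: n = 1.96² × 0.1476 / 0.046² ≈ 267.97 → 268.
At ±2.3%: n = 1.96² × 0.1476 / 0.023² ≈ 1071.87 → 1072.
Additional respondents: 1072 − 268 = 804.

804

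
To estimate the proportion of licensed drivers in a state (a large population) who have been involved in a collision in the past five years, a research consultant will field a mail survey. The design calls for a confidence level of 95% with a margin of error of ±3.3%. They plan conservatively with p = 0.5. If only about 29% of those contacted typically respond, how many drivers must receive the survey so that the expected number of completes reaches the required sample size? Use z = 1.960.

Completed interviews needed: n₀ = 1.960² × 0.2500 / 0.033² ≈ 881.91 → 882.
At a 29% response rate, contacts needed = 882 / 0.29 ≈ 3041.38 → 3042.

3042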